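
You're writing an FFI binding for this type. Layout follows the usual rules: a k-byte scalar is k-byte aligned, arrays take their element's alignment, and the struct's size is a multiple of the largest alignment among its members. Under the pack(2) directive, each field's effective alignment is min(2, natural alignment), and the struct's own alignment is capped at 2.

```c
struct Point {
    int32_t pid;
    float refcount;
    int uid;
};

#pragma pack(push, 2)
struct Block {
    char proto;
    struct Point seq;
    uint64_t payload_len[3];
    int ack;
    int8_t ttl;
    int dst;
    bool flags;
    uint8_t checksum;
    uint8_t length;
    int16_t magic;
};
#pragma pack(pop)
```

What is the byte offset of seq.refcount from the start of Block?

6

Point: @0: pid [4B, align 4] → 4; @4: refcount [4B, align 4] → 8; @8: uid [4B, align 4] → 12; size 12, align 4
@0: proto [1B, align 1] → 1
+1 pad (align 2)
@2: seq [12B, align 2] → 14
within Point: refcount at 4
2 + 4 = 6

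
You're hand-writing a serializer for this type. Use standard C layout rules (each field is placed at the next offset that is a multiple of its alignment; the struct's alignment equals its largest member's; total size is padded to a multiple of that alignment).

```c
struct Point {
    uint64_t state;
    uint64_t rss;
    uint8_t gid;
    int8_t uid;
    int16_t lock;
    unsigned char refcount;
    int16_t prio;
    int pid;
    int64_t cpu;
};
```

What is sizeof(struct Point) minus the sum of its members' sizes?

5

@0: state [8B, align 8] → 8
@8: rss [8B, align 8] → 16
@16: gid [1B, align 1] → 17
@17: uid [1B, align 1] → 18
@18: lock [2B, align 2] → 20
@20: refcount [1B, align 1] → 21
+1 pad (align 2)
@22: prio [2B, align 2] → 24
@24: pid [4B, align 4] → 28
+4 pad (align 8)
@32: cpu [8B, align 8] → 40
size 40, align 8
data bytes 35, size 40 → padding 5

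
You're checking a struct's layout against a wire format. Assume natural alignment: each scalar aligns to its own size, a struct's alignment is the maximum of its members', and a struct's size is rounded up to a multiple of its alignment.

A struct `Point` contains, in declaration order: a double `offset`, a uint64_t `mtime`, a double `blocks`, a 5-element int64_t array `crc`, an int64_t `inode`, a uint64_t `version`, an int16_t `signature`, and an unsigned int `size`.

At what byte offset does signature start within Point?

80

@0: offset [8B, align 8] → 8
@8: mtime [8B, align 8] → 16
@16: blocks [8B, align 8] → 24
@24: crc [40B, align 8] → 64
@64: inode [8B, align 8] → 72
@72: version [8B, align 8] → 80
@80: signature [2B, align 2] → 82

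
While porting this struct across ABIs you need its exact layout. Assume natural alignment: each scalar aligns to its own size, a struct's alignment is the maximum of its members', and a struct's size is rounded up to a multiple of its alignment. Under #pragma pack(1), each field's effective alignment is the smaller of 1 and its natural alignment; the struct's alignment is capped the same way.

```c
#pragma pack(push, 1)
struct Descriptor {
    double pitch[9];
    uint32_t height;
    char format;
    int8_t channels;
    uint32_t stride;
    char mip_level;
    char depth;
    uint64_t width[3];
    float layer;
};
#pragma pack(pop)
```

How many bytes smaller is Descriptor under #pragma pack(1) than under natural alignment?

8

natural layout:
  pitch at 0 (size 72, align 8) → ends 72
  height at 72 (size 4, align 4) → ends 76
  format at 76 (size 1, align 1) → ends 77
  channels at 77 (size 1, align 1) → ends 78
  pad 2 to align 4 for stride
  stride at 80 (size 4, align 4) → ends 84
  mip_level at 84 (size 1, align 1) → ends 85
  depth at 85 (size 1, align 1) → ends 86
  pad 2 to align 8 for width
  width at 88 (size 24, align 8) → ends 112
  layer at 112 (size 4, align 4) → ends 116
  tail pad 4 to reach multiple of 8
  total 120 bytes, alignment 8
packed(1) layout:
  pitch at 0 (size 72, align 1) → ends 72
  height at 72 (size 4, align 1) → ends 76
  format at 76 (size 1, align 1) → ends 77
  channels at 77 (size 1, align 1) → ends 78
  stride at 78 (size 4, align 1) → ends 82
  mip_level at 82 (size 1, align 1) → ends 83
  depth at 83 (size 1, align 1) → ends 84
  width at 84 (size 24, align 1) → ends 108
  layer at 108 (size 4, align 1) → ends 112
  total 112 bytes, alignment 1
120 − 112 = 8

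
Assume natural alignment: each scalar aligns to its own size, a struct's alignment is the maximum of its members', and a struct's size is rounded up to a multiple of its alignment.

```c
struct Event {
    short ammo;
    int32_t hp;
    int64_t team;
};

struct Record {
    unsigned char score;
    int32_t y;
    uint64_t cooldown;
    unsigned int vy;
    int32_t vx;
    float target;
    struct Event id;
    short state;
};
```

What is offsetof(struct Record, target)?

Event: @0: ammo [2B, align 2] → 2; +2 pad (align 4); @4: hp [4B, align 4] → 8; @8: team [8B, align 8] → 16; size 16, align 8
@0: score [1B, align 1] → 1
+3 pad (align 4)
@4: y [4B, align 4] → 8
@8: cooldown [8B, align 8] → 16
@16: vy [4B, align 4] → 20
@20: vx [4B, align 4] → 24
@24: target [4B, align 4] → 28

24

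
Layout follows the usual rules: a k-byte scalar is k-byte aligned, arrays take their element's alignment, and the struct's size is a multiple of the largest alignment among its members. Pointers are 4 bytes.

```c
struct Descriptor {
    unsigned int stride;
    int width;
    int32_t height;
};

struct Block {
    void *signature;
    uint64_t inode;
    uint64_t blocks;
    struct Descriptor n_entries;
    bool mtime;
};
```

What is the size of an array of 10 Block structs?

Descriptor: stride at 0 (size 4, align 4) → ends 4; width at 4 (size 4, align 4) → ends 8; height at 8 (size 4, align 4) → ends 12; total 12 bytes, alignment 4
signature at 0 (size 4, align 4) → ends 4
pad 4 to align 8 for inode
inode at 8 (size 8, align 8) → ends 16
blocks at 16 (size 8, align 8) → ends 24
n_entries at 24 (size 12, align 4) → ends 36
mtime at 36 (size 1, align 1) → ends 37
tail pad 3 to reach multiple of 8
total 40 bytes, alignment 8
array of 10: 10 × 40 = 400

400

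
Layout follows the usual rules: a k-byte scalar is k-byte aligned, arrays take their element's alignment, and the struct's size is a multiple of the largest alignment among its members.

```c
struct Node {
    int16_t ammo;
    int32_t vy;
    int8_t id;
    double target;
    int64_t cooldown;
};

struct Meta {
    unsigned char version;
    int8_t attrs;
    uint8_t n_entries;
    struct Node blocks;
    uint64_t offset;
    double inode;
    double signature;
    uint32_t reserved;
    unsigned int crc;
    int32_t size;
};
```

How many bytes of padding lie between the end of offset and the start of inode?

0

Node: ammo at 0 (size 2, align 2) → ends 2; pad 2 to align 4 for vy; vy at 4 (size 4, align 4) → ends 8; id at 8 (size 1, align 1) → ends 9; pad 7 to align 8 for target; target at 16 (size 8, align 8) → ends 24; cooldown at 24 (size 8, align 8) → ends 32; total 32 bytes, alignment 8
version at 0 (size 1, align 1) → ends 1
attrs at 1 (size 1, align 1) → ends 2
n_entries at 2 (size 1, align 1) → ends 3
pad 5 to align 8 for blocks
blocks at 8 (size 32, align 8) → ends 40
offset at 40 (size 8, align 8) → ends 48
inode at 48 (size 8, align 8) → ends 56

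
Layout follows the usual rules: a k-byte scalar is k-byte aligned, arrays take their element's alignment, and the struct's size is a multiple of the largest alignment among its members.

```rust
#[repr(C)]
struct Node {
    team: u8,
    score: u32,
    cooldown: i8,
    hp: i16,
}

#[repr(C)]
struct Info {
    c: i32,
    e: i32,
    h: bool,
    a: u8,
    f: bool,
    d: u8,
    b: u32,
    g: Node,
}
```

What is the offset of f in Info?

10

Node: 0..1  team  (1B, 1-aligned); 1..4  -- padding (3B); 4..8  score  (4B, 4-aligned); 8..9  cooldown  (1B, 1-aligned); 9..10  -- padding (1B); 10..12  hp  (2B, 2-aligned); sizeof = 12, alignof = 4
0..4  c  (4B, 4-aligned)
4..8  e  (4B, 4-aligned)
8..9  h  (1B, 1-aligned)
9..10  a  (1B, 1-aligned)
10..11  f  (1B, 1-aligned)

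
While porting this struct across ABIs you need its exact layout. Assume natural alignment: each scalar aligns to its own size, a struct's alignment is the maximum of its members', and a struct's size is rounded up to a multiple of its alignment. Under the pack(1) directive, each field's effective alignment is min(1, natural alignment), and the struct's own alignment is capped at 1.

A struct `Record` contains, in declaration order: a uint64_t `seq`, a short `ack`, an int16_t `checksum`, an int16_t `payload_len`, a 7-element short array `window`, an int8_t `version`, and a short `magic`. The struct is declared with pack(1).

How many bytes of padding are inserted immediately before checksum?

@0: seq [8B, align 1] → 8
@8: ack [2B, align 1] → 10
@10: checksum [2B, align 1] → 12

0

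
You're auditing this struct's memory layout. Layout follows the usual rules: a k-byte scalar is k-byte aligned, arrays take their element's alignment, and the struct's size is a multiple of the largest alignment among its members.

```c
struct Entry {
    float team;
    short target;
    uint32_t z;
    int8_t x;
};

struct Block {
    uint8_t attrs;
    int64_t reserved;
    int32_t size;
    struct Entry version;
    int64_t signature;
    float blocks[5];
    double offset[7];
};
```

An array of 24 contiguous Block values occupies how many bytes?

Entry: 0..4  team  (4B, 4-aligned); 4..6  target  (2B, 2-aligned); 6..8  -- padding (2B); 8..12  z  (4B, 4-aligned); 12..13  x  (1B, 1-aligned); 13..16  -- tail padding (3B); sizeof = 16, alignof = 4
0..1  attrs  (1B, 1-aligned)
1..8  -- padding (7B)
8..16  reserved  (8B, 8-aligned)
16..20  size  (4B, 4-aligned)
20..36  version  (16B, 4-aligned)
36..40  -- padding (4B)
40..48  signature  (8B, 8-aligned)
48..68  blocks  (20B, 4-aligned)
68..72  -- padding (4B)
72..128  offset  (56B, 8-aligned)
sizeof = 128, alignof = 8
array of 24: 24 × 128 = 3072

3072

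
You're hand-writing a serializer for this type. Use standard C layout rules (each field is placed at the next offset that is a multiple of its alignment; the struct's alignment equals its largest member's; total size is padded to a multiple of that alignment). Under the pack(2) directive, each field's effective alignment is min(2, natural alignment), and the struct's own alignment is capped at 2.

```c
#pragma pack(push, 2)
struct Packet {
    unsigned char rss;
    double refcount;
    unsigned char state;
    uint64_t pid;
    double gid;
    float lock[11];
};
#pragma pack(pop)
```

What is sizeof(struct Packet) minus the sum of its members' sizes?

@0: rss [1B, align 1] → 1
+1 pad (align 2)
@2: refcount [8B, align 2] → 10
@10: state [1B, align 1] → 11
+1 pad (align 2)
@12: pid [8B, align 2] → 20
@20: gid [8B, align 2] → 28
@28: lock [44B, align 2] → 72
size 72, align 2
data bytes 70, size 72 → padding 2

2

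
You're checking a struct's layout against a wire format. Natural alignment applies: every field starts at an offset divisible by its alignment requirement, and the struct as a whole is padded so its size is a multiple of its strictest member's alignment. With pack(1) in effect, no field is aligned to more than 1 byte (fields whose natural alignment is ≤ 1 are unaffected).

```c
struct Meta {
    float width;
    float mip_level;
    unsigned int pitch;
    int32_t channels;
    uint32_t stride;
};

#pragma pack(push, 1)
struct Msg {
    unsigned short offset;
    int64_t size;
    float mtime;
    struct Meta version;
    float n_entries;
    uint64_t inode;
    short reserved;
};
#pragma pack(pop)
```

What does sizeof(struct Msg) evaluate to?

48

Meta: @0: width [4B, align 4] → 4; @4: mip_level [4B, align 4] → 8; @8: pitch [4B, align 4] → 12; @12: channels [4B, align 4] → 16; @16: stride [4B, align 4] → 20; size 20, align 4
@0: offset [2B, align 1] → 2
@2: size [8B, align 1] → 10
@10: mtime [4B, align 1] → 14
@14: version [20B, align 1] → 34
@34: n_entries [4B, align 1] → 38
@38: inode [8B, align 1] → 46
@46: reserved [2B, align 1] → 48
size 48, align 1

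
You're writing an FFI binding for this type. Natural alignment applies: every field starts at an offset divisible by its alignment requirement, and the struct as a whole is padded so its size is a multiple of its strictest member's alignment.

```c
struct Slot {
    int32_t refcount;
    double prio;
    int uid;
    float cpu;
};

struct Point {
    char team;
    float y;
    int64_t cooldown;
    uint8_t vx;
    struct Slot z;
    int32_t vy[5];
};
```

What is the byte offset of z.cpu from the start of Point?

Slot: refcount at 0 (size 4, align 4) → ends 4; pad 4 to align 8 for prio; prio at 8 (size 8, align 8) → ends 16; uid at 16 (size 4, align 4) → ends 20; cpu at 20 (size 4, align 4) → ends 24; total 24 bytes, alignment 8
team at 0 (size 1, align 1) → ends 1
pad 3 to align 4 for y
y at 4 (size 4, align 4) → ends 8
cooldown at 8 (size 8, align 8) → ends 16
vx at 16 (size 1, align 1) → ends 17
pad 7 to align 8 for z
z at 24 (size 24, align 8) → ends 48
within Slot: cpu at 20
24 + 20 = 44

44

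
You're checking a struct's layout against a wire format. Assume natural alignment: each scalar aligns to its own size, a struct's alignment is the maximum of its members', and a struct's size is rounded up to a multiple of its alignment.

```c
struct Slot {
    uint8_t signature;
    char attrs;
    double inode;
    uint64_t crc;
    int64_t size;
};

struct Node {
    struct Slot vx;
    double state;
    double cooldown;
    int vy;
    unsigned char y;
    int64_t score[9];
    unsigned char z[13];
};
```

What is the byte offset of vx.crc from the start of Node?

Slot: signature at 0 (size 1, align 1) → ends 1; attrs at 1 (size 1, align 1) → ends 2; pad 6 to align 8 for inode; inode at 8 (size 8, align 8) → ends 16; crc at 16 (size 8, align 8) → ends 24; size at 24 (size 8, align 8) → ends 32; total 32 bytes, alignment 8
vx at 0 (size 32, align 8) → ends 32
within Slot: crc at 16
0 + 16 = 16

16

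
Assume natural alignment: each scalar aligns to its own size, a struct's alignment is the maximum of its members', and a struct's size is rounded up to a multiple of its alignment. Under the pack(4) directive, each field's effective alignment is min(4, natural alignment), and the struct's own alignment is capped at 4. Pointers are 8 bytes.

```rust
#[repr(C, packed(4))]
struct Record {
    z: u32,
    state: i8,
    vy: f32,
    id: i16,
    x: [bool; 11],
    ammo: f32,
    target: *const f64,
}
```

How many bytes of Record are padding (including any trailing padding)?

6

0..4  z  (4B, 4-aligned)
4..5  state  (1B, 1-aligned)
5..8  -- padding (3B)
8..12  vy  (4B, 4-aligned)
12..14  id  (2B, 2-aligned)
14..25  x  (11B, 1-aligned)
25..28  -- padding (3B)
28..32  ammo  (4B, 4-aligned)
32..40  target  (8B, 4-aligned)
sizeof = 40, alignof = 4
data bytes 34, size 40 → padding 6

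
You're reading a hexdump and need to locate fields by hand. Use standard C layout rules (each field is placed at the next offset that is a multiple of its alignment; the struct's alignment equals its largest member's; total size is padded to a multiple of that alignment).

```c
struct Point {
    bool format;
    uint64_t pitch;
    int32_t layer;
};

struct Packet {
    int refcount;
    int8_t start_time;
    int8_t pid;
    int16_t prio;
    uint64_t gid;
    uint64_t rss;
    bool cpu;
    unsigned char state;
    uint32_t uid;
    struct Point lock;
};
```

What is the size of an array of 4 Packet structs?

224

Point: format at 0 (size 1, align 1) → ends 1; pad 7 to align 8 for pitch; pitch at 8 (size 8, align 8) → ends 16; layer at 16 (size 4, align 4) → ends 20; tail pad 4 to reach multiple of 8; total 24 bytes, alignment 8
refcount at 0 (size 4, align 4) → ends 4
start_time at 4 (size 1, align 1) → ends 5
pid at 5 (size 1, align 1) → ends 6
prio at 6 (size 2, align 2) → ends 8
gid at 8 (size 8, align 8) → ends 16
rss at 16 (size 8, align 8) → ends 24
cpu at 24 (size 1, align 1) → ends 25
state at 25 (size 1, align 1) → ends 26
pad 2 to align 4 for uid
uid at 28 (size 4, align 4) → ends 32
lock at 32 (size 24, align 8) → ends 56
total 56 bytes, alignment 8
array of 4: 4 × 56 = 224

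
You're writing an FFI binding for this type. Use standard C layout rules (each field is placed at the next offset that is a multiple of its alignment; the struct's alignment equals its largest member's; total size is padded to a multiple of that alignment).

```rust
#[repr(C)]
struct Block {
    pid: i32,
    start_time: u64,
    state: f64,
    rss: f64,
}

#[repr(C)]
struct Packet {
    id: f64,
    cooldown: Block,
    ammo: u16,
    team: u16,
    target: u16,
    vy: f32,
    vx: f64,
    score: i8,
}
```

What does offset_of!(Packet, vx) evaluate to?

Block: @0: pid [4B, align 4] → 4; +4 pad (align 8); @8: start_time [8B, align 8] → 16; @16: state [8B, align 8] → 24; @24: rss [8B, align 8] → 32; size 32, align 8
@0: id [8B, align 8] → 8
@8: cooldown [32B, align 8] → 40
@40: ammo [2B, align 2] → 42
@42: team [2B, align 2] → 44
@44: target [2B, align 2] → 46
+2 pad (align 4)
@48: vy [4B, align 4] → 52
+4 pad (align 8)
@56: vx [8B, align 8] → 64

56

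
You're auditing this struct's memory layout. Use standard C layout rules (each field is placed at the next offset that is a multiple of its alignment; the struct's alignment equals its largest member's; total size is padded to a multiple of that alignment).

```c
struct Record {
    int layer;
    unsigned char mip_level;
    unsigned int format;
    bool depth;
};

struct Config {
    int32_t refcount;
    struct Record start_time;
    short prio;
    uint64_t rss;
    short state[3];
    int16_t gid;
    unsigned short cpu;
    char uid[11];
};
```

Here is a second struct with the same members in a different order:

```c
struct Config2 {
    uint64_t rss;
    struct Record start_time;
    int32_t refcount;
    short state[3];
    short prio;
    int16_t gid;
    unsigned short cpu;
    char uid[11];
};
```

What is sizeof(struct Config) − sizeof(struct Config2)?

0

Record: @0: layer [4B, align 4] → 4; @4: mip_level [1B, align 1] → 5; +3 pad (align 4); @8: format [4B, align 4] → 12; @12: depth [1B, align 1] → 13; +3 tail pad (align 4); size 16, align 4
@0: refcount [4B, align 4] → 4
@4: start_time [16B, align 4] → 20
@20: prio [2B, align 2] → 22
+2 pad (align 8)
@24: rss [8B, align 8] → 32
@32: state [6B, align 2] → 38
@38: gid [2B, align 2] → 40
@40: cpu [2B, align 2] → 42
@42: uid [11B, align 1] → 53
+3 tail pad (align 8)
size 56, align 8
— Config2 —
@0: rss [8B, align 8] → 8
@8: start_time [16B, align 4] → 24
@24: refcount [4B, align 4] → 28
@28: state [6B, align 2] → 34
@34: prio [2B, align 2] → 36
@36: gid [2B, align 2] → 38
@38: cpu [2B, align 2] → 40
@40: uid [11B, align 1] → 51
+5 tail pad (align 8)
size 56, align 8
56 − 56 = 0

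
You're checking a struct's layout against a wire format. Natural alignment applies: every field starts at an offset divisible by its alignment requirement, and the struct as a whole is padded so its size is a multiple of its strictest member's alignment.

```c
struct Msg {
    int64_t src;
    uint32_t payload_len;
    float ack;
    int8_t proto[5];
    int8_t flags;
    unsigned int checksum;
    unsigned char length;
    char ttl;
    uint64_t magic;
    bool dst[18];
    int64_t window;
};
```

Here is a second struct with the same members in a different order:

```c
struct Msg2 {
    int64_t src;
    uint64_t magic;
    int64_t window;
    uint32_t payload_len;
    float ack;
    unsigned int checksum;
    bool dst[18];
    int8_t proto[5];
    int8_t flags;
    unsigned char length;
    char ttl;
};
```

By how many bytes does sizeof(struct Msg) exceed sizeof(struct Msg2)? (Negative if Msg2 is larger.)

8

@0: src [8B, align 8] → 8
@8: payload_len [4B, align 4] → 12
@12: ack [4B, align 4] → 16
@16: proto [5B, align 1] → 21
@21: flags [1B, align 1] → 22
+2 pad (align 4)
@24: checksum [4B, align 4] → 28
@28: length [1B, align 1] → 29
@29: ttl [1B, align 1] → 30
+2 pad (align 8)
@32: magic [8B, align 8] → 40
@40: dst [18B, align 1] → 58
+6 pad (align 8)
@64: window [8B, align 8] → 72
size 72, align 8
— Msg2 —
@0: src [8B, align 8] → 8
@8: magic [8B, align 8] → 16
@16: window [8B, align 8] → 24
@24: payload_len [4B, align 4] → 28
@28: ack [4B, align 4] → 32
@32: checksum [4B, align 4] → 36
@36: dst [18B, align 1] → 54
@54: proto [5B, align 1] → 59
@59: flags [1B, align 1] → 60
@60: length [1B, align 1] → 61
@61: ttl [1B, align 1] → 62
+2 tail pad (align 8)
size 64, align 8
72 − 64 = 8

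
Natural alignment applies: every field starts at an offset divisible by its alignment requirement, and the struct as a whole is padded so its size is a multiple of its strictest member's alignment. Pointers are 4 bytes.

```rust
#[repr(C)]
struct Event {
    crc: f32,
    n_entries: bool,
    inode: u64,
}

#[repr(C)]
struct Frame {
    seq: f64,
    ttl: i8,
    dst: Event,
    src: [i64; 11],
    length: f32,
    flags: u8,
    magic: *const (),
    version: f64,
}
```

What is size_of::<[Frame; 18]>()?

Event: crc at 0 (size 4, align 4) → ends 4; n_entries at 4 (size 1, align 1) → ends 5; pad 3 to align 8 for inode; inode at 8 (size 8, align 8) → ends 16; total 16 bytes, alignment 8
seq at 0 (size 8, align 8) → ends 8
ttl at 8 (size 1, align 1) → ends 9
pad 7 to align 8 for dst
dst at 16 (size 16, align 8) → ends 32
src at 32 (size 88, align 8) → ends 120
length at 120 (size 4, align 4) → ends 124
flags at 124 (size 1, align 1) → ends 125
pad 3 to align 4 for magic
magic at 128 (size 4, align 4) → ends 132
pad 4 to align 8 for version
version at 136 (size 8, align 8) → ends 144
total 144 bytes, alignment 8
array of 18: 18 × 144 = 2592

2592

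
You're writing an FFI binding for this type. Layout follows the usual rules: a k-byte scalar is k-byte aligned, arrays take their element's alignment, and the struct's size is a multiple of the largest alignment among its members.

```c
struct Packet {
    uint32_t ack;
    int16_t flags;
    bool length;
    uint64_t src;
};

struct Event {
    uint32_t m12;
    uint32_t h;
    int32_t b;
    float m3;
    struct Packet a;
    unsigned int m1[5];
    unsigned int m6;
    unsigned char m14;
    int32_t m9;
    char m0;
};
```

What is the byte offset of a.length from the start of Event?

22

Packet: @0: ack [4B, align 4] → 4; @4: flags [2B, align 2] → 6; @6: length [1B, align 1] → 7; +1 pad (align 8); @8: src [8B, align 8] → 16; size 16, align 8
@0: m12 [4B, align 4] → 4
@4: h [4B, align 4] → 8
@8: b [4B, align 4] → 12
@12: m3 [4B, align 4] → 16
@16: a [16B, align 8] → 32
within Packet: length at 6
16 + 6 = 22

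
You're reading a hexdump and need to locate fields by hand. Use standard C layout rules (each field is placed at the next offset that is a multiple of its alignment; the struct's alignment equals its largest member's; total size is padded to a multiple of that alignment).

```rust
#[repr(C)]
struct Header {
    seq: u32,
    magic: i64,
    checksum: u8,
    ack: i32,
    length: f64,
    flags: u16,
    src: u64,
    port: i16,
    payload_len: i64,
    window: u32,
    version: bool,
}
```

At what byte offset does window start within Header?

64

@0: seq [4B, align 4] → 4
+4 pad (align 8)
@8: magic [8B, align 8] → 16
@16: checksum [1B, align 1] → 17
+3 pad (align 4)
@20: ack [4B, align 4] → 24
@24: length [8B, align 8] → 32
@32: flags [2B, align 2] → 34
+6 pad (align 8)
@40: src [8B, align 8] → 48
@48: port [2B, align 2] → 50
+6 pad (align 8)
@56: payload_len [8B, align 8] → 64
@64: window [4B, align 4] → 68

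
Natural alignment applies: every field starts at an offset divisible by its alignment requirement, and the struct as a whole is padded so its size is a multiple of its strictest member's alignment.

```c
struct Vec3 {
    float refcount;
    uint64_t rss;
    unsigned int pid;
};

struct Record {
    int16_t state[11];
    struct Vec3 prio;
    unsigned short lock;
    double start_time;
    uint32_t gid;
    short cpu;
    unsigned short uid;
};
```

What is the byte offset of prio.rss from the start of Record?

32

Vec3: @0: refcount [4B, align 4] → 4; +4 pad (align 8); @8: rss [8B, align 8] → 16; @16: pid [4B, align 4] → 20; +4 tail pad (align 8); size 24, align 8
@0: state [22B, align 2] → 22
+2 pad (align 8)
@24: prio [24B, align 8] → 48
within Vec3: rss at 8
24 + 8 = 32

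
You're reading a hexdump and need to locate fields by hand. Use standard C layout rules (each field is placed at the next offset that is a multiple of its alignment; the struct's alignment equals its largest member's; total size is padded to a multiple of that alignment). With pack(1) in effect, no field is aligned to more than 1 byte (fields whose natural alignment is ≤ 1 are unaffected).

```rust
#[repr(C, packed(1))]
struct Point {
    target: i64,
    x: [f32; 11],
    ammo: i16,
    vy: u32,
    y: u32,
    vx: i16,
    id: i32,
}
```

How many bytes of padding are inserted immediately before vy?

0..8  target  (8B, 1-aligned)
8..52  x  (44B, 1-aligned)
52..54  ammo  (2B, 1-aligned)
54..58  vy  (4B, 1-aligned)

0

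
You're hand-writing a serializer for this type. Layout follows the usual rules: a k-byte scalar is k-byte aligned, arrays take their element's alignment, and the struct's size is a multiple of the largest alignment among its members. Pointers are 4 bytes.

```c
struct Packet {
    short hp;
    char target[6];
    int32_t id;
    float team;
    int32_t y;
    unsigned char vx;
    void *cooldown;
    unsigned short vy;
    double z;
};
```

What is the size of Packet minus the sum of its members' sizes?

5

hp at 0 (size 2, align 2) → ends 2
target at 2 (size 6, align 1) → ends 8
id at 8 (size 4, align 4) → ends 12
team at 12 (size 4, align 4) → ends 16
y at 16 (size 4, align 4) → ends 20
vx at 20 (size 1, align 1) → ends 21
pad 3 to align 4 for cooldown
cooldown at 24 (size 4, align 4) → ends 28
vy at 28 (size 2, align 2) → ends 30
pad 2 to align 8 for z
z at 32 (size 8, align 8) → ends 40
total 40 bytes, alignment 8
data bytes 35, size 40 → padding 5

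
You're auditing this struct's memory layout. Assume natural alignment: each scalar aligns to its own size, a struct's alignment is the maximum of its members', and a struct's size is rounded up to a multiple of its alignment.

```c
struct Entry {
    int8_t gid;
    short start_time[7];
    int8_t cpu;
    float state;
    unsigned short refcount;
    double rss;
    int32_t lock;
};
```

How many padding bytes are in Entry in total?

gid at 0 (size 1, align 1) → ends 1
pad 1 to align 2 for start_time
start_time at 2 (size 14, align 2) → ends 16
cpu at 16 (size 1, align 1) → ends 17
pad 3 to align 4 for state
state at 20 (size 4, align 4) → ends 24
refcount at 24 (size 2, align 2) → ends 26
pad 6 to align 8 for rss
rss at 32 (size 8, align 8) → ends 40
lock at 40 (size 4, align 4) → ends 44
tail pad 4 to reach multiple of 8
total 48 bytes, alignment 8
data bytes 34, size 48 → padding 14

14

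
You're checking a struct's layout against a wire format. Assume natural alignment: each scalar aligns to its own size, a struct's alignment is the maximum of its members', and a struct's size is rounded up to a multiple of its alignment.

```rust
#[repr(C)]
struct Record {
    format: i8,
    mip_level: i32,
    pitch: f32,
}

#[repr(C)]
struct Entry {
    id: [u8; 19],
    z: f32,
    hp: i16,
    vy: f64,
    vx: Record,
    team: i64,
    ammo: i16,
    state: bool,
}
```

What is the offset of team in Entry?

Record: 0..1  format  (1B, 1-aligned); 1..4  -- padding (3B); 4..8  mip_level  (4B, 4-aligned); 8..12  pitch  (4B, 4-aligned); sizeof = 12, alignof = 4
0..19  id  (19B, 1-aligned)
19..20  -- padding (1B)
20..24  z  (4B, 4-aligned)
24..26  hp  (2B, 2-aligned)
26..32  -- padding (6B)
32..40  vy  (8B, 8-aligned)
40..52  vx  (12B, 4-aligned)
52..56  -- padding (4B)
56..64  team  (8B, 8-aligned)

56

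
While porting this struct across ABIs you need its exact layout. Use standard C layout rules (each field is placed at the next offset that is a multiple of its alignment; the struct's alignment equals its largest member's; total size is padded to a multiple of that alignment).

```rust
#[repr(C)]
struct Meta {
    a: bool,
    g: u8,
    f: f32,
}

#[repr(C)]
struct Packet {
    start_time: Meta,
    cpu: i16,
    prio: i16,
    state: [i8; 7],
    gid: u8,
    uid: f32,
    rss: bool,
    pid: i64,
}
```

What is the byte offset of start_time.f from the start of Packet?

Meta: a at 0 (size 1, align 1) → ends 1; g at 1 (size 1, align 1) → ends 2; pad 2 to align 4 for f; f at 4 (size 4, align 4) → ends 8; total 8 bytes, alignment 4
start_time at 0 (size 8, align 4) → ends 8
within Meta: f at 4
0 + 4 = 4

4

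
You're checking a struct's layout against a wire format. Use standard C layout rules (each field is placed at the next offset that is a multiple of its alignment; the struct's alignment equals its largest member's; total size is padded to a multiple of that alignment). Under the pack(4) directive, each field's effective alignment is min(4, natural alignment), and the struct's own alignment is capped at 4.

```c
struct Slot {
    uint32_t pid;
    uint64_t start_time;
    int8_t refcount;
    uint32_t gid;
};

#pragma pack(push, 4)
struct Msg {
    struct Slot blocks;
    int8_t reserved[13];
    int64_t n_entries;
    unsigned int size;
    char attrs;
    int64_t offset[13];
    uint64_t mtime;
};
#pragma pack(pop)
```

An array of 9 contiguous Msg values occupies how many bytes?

1512

Slot: pid at 0 (size 4, align 4) → ends 4; pad 4 to align 8 for start_time; start_time at 8 (size 8, align 8) → ends 16; refcount at 16 (size 1, align 1) → ends 17; pad 3 to align 4 for gid; gid at 20 (size 4, align 4) → ends 24; total 24 bytes, alignment 8
blocks at 0 (size 24, align 4) → ends 24
reserved at 24 (size 13, align 1) → ends 37
pad 3 to align 4 for n_entries
n_entries at 40 (size 8, align 4) → ends 48
size at 48 (size 4, align 4) → ends 52
attrs at 52 (size 1, align 1) → ends 53
pad 3 to align 4 for offset
offset at 56 (size 104, align 4) → ends 160
mtime at 160 (size 8, align 4) → ends 168
total 168 bytes, alignment 4
array of 9: 9 × 168 = 1512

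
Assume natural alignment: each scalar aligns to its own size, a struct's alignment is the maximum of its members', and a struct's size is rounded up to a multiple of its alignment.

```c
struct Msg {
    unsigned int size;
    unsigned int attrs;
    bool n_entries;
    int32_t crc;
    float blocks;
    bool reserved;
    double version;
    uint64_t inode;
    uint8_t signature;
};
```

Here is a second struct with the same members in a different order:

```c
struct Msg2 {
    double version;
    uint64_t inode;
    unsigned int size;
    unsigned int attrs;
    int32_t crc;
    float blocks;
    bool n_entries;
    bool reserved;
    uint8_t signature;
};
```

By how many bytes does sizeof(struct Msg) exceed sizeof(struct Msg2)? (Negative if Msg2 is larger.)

0..4  size  (4B, 4-aligned)
4..8  attrs  (4B, 4-aligned)
8..9  n_entries  (1B, 1-aligned)
9..12  -- padding (3B)
12..16  crc  (4B, 4-aligned)
16..20  blocks  (4B, 4-aligned)
20..21  reserved  (1B, 1-aligned)
21..24  -- padding (3B)
24..32  version  (8B, 8-aligned)
32..40  inode  (8B, 8-aligned)
40..41  signature  (1B, 1-aligned)
41..48  -- tail padding (7B)
sizeof = 48, alignof = 8
— Msg2 —
0..8  version  (8B, 8-aligned)
8..16  inode  (8B, 8-aligned)
16..20  size  (4B, 4-aligned)
20..24  attrs  (4B, 4-aligned)
24..28  crc  (4B, 4-aligned)
28..32  blocks  (4B, 4-aligned)
32..33  n_entries  (1B, 1-aligned)
33..34  reserved  (1B, 1-aligned)
34..35  signature  (1B, 1-aligned)
35..40  -- tail padding (5B)
sizeof = 40, alignof = 8
48 − 40 = 8

8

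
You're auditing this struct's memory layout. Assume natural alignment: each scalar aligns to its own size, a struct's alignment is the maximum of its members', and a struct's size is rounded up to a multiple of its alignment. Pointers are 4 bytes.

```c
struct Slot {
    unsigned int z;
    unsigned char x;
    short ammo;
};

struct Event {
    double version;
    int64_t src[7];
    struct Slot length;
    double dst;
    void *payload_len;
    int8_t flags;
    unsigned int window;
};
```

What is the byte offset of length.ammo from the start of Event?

Slot: 0..4  z  (4B, 4-aligned); 4..5  x  (1B, 1-aligned); 5..6  -- padding (1B); 6..8  ammo  (2B, 2-aligned); sizeof = 8, alignof = 4
0..8  version  (8B, 8-aligned)
8..64  src  (56B, 8-aligned)
64..72  length  (8B, 4-aligned)
within Slot: ammo at 6
64 + 6 = 70

70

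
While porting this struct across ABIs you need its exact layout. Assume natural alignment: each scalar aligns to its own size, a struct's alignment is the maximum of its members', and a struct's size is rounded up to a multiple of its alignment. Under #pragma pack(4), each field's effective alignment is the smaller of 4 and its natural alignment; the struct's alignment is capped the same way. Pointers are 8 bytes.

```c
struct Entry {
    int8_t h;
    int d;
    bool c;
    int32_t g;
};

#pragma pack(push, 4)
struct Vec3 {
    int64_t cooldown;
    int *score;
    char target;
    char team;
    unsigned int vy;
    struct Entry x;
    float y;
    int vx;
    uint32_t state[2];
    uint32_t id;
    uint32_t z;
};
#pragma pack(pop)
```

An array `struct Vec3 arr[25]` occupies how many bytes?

Entry: 0..1  h  (1B, 1-aligned); 1..4  -- padding (3B); 4..8  d  (4B, 4-aligned); 8..9  c  (1B, 1-aligned); 9..12  -- padding (3B); 12..16  g  (4B, 4-aligned); sizeof = 16, alignof = 4
0..8  cooldown  (8B, 4-aligned)
8..16  score  (8B, 4-aligned)
16..17  target  (1B, 1-aligned)
17..18  team  (1B, 1-aligned)
18..20  -- padding (2B)
20..24  vy  (4B, 4-aligned)
24..40  x  (16B, 4-aligned)
40..44  y  (4B, 4-aligned)
44..48  vx  (4B, 4-aligned)
48..56  state  (8B, 4-aligned)
56..60  id  (4B, 4-aligned)
60..64  z  (4B, 4-aligned)
sizeof = 64, alignof = 4
array of 25: 25 × 64 = 1600

1600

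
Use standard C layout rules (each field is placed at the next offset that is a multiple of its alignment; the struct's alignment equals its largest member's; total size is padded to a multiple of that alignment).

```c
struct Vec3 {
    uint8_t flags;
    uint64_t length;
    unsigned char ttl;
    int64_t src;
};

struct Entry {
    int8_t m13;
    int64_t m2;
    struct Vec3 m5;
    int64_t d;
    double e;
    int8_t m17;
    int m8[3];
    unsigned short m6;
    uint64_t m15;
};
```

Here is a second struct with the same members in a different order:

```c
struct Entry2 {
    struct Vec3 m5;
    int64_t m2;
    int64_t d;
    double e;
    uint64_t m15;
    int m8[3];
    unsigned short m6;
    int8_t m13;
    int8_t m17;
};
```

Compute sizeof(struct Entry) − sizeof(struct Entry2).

Vec3: flags at 0 (size 1, align 1) → ends 1; pad 7 to align 8 for length; length at 8 (size 8, align 8) → ends 16; ttl at 16 (size 1, align 1) → ends 17; pad 7 to align 8 for src; src at 24 (size 8, align 8) → ends 32; total 32 bytes, alignment 8
m13 at 0 (size 1, align 1) → ends 1
pad 7 to align 8 for m2
m2 at 8 (size 8, align 8) → ends 16
m5 at 16 (size 32, align 8) → ends 48
d at 48 (size 8, align 8) → ends 56
e at 56 (size 8, align 8) → ends 64
m17 at 64 (size 1, align 1) → ends 65
pad 3 to align 4 for m8
m8 at 68 (size 12, align 4) → ends 80
m6 at 80 (size 2, align 2) → ends 82
pad 6 to align 8 for m15
m15 at 88 (size 8, align 8) → ends 96
total 96 bytes, alignment 8
— Entry2 —
m5 at 0 (size 32, align 8) → ends 32
m2 at 32 (size 8, align 8) → ends 40
d at 40 (size 8, align 8) → ends 48
e at 48 (size 8, align 8) → ends 56
m15 at 56 (size 8, align 8) → ends 64
m8 at 64 (size 12, align 4) → ends 76
m6 at 76 (size 2, align 2) → ends 78
m13 at 78 (size 1, align 1) → ends 79
m17 at 79 (size 1, align 1) → ends 80
total 80 bytes, alignment 8
96 − 80 = 16

16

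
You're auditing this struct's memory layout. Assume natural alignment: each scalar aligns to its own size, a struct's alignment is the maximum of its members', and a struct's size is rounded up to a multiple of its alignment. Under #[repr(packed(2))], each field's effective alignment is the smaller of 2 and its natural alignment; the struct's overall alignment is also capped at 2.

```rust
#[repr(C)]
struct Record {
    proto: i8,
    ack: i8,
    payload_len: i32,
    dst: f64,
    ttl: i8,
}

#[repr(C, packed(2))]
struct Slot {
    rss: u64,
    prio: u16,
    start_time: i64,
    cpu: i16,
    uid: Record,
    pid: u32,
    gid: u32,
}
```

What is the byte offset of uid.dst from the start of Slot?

28

Record: proto at 0 (size 1, align 1) → ends 1; ack at 1 (size 1, align 1) → ends 2; pad 2 to align 4 for payload_len; payload_len at 4 (size 4, align 4) → ends 8; dst at 8 (size 8, align 8) → ends 16; ttl at 16 (size 1, align 1) → ends 17; tail pad 7 to reach multiple of 8; total 24 bytes, alignment 8
rss at 0 (size 8, align 2) → ends 8
prio at 8 (size 2, align 2) → ends 10
start_time at 10 (size 8, align 2) → ends 18
cpu at 18 (size 2, align 2) → ends 20
uid at 20 (size 24, align 2) → ends 44
within Record: dst at 8
20 + 8 = 28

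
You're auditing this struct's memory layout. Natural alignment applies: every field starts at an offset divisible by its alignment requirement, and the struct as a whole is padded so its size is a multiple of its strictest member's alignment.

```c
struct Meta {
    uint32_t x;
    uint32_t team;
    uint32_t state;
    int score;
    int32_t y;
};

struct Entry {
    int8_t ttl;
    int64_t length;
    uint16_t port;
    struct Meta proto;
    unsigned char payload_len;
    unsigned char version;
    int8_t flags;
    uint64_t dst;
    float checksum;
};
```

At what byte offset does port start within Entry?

Meta: x at 0 (size 4, align 4) → ends 4; team at 4 (size 4, align 4) → ends 8; state at 8 (size 4, align 4) → ends 12; score at 12 (size 4, align 4) → ends 16; y at 16 (size 4, align 4) → ends 20; total 20 bytes, alignment 4
ttl at 0 (size 1, align 1) → ends 1
pad 7 to align 8 for length
length at 8 (size 8, align 8) → ends 16
port at 16 (size 2, align 2) → ends 18

16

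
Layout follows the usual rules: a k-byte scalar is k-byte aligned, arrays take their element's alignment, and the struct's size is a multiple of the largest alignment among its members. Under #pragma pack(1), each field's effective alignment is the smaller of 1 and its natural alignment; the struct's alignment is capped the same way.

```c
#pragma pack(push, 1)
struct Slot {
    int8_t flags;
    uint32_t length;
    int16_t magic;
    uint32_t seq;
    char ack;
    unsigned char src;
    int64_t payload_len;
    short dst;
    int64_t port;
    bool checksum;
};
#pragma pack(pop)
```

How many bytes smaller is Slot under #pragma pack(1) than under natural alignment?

24

natural layout:
  @0: flags [1B, align 1] → 1
  +3 pad (align 4)
  @4: length [4B, align 4] → 8
  @8: magic [2B, align 2] → 10
  +2 pad (align 4)
  @12: seq [4B, align 4] → 16
  @16: ack [1B, align 1] → 17
  @17: src [1B, align 1] → 18
  +6 pad (align 8)
  @24: payload_len [8B, align 8] → 32
  @32: dst [2B, align 2] → 34
  +6 pad (align 8)
  @40: port [8B, align 8] → 48
  @48: checksum [1B, align 1] → 49
  +7 tail pad (align 8)
  size 56, align 8
packed(1) layout:
  @0: flags [1B, align 1] → 1
  @1: length [4B, align 1] → 5
  @5: magic [2B, align 1] → 7
  @7: seq [4B, align 1] → 11
  @11: ack [1B, align 1] → 12
  @12: src [1B, align 1] → 13
  @13: payload_len [8B, align 1] → 21
  @21: dst [2B, align 1] → 23
  @23: port [8B, align 1] → 31
  @31: checksum [1B, align 1] → 32
  size 32, align 1
56 − 32 = 24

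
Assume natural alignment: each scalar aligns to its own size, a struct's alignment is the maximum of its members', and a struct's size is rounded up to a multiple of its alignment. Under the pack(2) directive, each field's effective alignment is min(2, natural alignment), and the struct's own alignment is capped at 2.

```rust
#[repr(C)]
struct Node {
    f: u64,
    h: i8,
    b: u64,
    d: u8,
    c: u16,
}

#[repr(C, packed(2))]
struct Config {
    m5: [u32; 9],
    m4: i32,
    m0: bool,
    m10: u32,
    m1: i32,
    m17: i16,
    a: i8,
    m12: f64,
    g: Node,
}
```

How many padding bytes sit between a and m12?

Node: 0..8  f  (8B, 8-aligned); 8..9  h  (1B, 1-aligned); 9..16  -- padding (7B); 16..24  b  (8B, 8-aligned); 24..25  d  (1B, 1-aligned); 25..26  -- padding (1B); 26..28  c  (2B, 2-aligned); 28..32  -- tail padding (4B); sizeof = 32, alignof = 8
0..36  m5  (36B, 2-aligned)
36..40  m4  (4B, 2-aligned)
40..41  m0  (1B, 1-aligned)
41..42  -- padding (1B)
42..46  m10  (4B, 2-aligned)
46..50  m1  (4B, 2-aligned)
50..52  m17  (2B, 2-aligned)
52..53  a  (1B, 1-aligned)
53..54  -- padding (1B)
54..62  m12  (8B, 2-aligned)

1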